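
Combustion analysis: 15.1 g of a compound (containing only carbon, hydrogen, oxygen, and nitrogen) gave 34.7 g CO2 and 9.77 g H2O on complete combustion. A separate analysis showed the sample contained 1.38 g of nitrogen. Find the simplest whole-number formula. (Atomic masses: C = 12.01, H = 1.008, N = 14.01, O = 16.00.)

C8H11NO2

mol C = 34.7 / 44.01 = 0.7885; mass C = 0.7885 × 12.01 = 9.469 g
mol H = 2 × (9.77 / 18.02) = 1.084; mass H = 1.084 × 1.008 = 1.093 g
mol N = 1.38 / 14.01 = 0.09850
mass O = 15.1 − (11.94) = 3.158 g → mol O = 0.1974
Divide by the smallest (0.0985 mol N): C 8.005, H 11.009, N 1.000, O 2.004
Ratio ≈ 8:11:1:2, so the empirical formula is C8H11NO2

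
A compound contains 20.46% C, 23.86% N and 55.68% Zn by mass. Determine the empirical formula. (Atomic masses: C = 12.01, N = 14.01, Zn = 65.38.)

Assume 100 g: 20.46 g C, 23.86 g N, 55.68 g Zn.
C: 20.46 g ÷ 12.01 g/mol = 1.704 mol
N: 23.86 g ÷ 14.01 g/mol = 1.703 mol
Zn: 55.68 g ÷ 65.38 g/mol = 0.8516 mol
Smallest is Zn at 0.8516 mol; normalising gives C 2.000, N 2.000, Zn 1.000
≈ 2:2:1 → C2N2Zn

C2N2Zn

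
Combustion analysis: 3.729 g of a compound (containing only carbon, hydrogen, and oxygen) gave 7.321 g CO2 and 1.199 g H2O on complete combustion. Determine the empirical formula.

C5H4O3

mol C = 7.321 / 44.01 = 0.1663; mass C = 0.1663 × 12.01 = 1.998 g
mol H = 2 × (1.199 / 18.02) = 0.1331; mass H = 0.1331 × 1.008 = 0.1341 g
mass O = 3.729 − (2.132) = 1.597 g → mol O = 0.09981
Divide by the smallest (0.09981 mol O): C 1.667, H 1.333, O 1.000
Scaling by 3: C 5.00, H 4.00, O 3.00 → C5H4O3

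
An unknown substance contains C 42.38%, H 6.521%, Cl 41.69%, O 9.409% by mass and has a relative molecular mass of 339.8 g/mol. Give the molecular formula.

C12H22Cl4O2

Assume 100 g: 42.38 g C, 6.521 g H, 41.69 g Cl, 9.409 g O.
Moles — C: 42.38 / 12.01 = 3.529 mol; H: 6.521 / 1.008 = 6.469 mol; Cl: 41.69 / 35.45 = 1.176 mol; O: 9.409 / 16.00 = 0.5881 mol
Ratios (÷ 0.5881): C 6.001, H 11.001, Cl 2.000, O 1.000
≈ 6:11:2:1 → C6H11Cl2O
Empirical-formula mass = 170.05 g/mol
n = 339.8 / 170.05 = 2.00 ≈ 2
Molecular formula = (C6H11Cl2O)×2 = C12H22Cl4O2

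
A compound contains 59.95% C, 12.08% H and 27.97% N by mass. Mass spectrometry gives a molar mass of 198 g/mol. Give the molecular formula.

C10H24N4

Assume 100 g: 59.95 g C, 12.08 g H, 27.97 g N.
C: 59.95 g ÷ 12.01 g/mol = 4.992 mol
H: 12.08 g ÷ 1.008 g/mol = 11.98 mol
N: 27.97 g ÷ 14.01 g/mol = 1.996 mol
Ratios (÷ 1.996): C 2.500, H 6.003, N 1.000
Multiply by 2: C 5.00, H 12.01, N 2.00 → C5H12N2
Empirical-formula mass = 100.17 g/mol
n = 198 / 100.17 = 1.98 ≈ 2
Molecular formula = (C5H12N2)×2 = C10H24N4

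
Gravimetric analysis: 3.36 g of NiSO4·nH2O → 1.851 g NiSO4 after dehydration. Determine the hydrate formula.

NiSO4·7H2O

Mass of water lost = 3.36 − 1.851 = 1.509 g → 1.509 / 18.02 = 0.08374 mol H2O
Molar mass of NiSO4 = 154.76 g/mol → mol NiSO4 = 1.851 / 154.76 = 0.01196
n = 0.08374 / 0.01196 = 7.00 ≈ 7 → NiSO4·7H2O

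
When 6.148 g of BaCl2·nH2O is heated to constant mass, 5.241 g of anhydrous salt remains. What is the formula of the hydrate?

BaCl2·2H2O

Mass of water lost = 6.148 − 5.241 = 0.907 g → 0.907 / 18.02 = 0.05033 mol H2O
Molar mass of BaCl2 = 208.23 g/mol → mol BaCl2 = 5.241 / 208.23 = 0.02517
n = 0.05033 / 0.02517 = 2.00 ≈ 2 → BaCl2·2H2O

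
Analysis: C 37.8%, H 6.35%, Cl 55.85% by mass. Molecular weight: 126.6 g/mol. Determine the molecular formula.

C4H8Cl2

Assume 100 g: 37.8 g C, 6.35 g H, 55.85 g Cl.
C: 37.8 g ÷ 12.01 g/mol = 3.147 mol
H: 6.35 g ÷ 1.008 g/mol = 6.3 mol
Cl: 55.85 g ÷ 35.45 g/mol = 1.575 mol
Smallest is Cl at 1.575 mol; normalising gives C 1.998, H 3.999, Cl 1.000
Ratio ≈ 2:4:1, so the empirical formula is C2H4Cl
Empirical-formula mass = 63.50 g/mol
n = 126.6 / 63.50 = 1.99 ≈ 2
Molecular formula = (C2H4Cl)×2 = C4H8Cl2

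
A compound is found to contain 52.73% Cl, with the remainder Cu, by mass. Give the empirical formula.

Assume 100 g: 52.73 g Cl, 47.27 g Cu.
Moles — Cl: 52.73 / 35.45 = 1.487 mol; Cu: 47.27 / 63.55 = 0.7438 mol
Ratios (÷ 0.7438): Cl 2.000, Cu 1.000
Ratio ≈ 2:1, so the empirical formula is Cl2Cu

Cl2Cu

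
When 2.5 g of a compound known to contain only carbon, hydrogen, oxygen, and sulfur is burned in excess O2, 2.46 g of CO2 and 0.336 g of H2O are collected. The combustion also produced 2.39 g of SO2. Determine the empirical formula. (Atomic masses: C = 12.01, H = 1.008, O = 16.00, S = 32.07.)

mol C = 2.46 / 44.01 = 0.05590; mass C = 0.05590 × 12.01 = 0.6713 g
mol H = 2 × (0.336 / 18.02) = 0.03729; mass H = 0.03729 × 1.008 = 0.03759 g
mol S = 2.39 / 64.07 = 0.03730; mass S = 1.196 g
mass O = 2.5 − (1.905) = 0.5948 g → mol O = 0.03717
Smallest is O at 0.03717 mol; normalising gives C 1.504, H 1.003, O 1.000, S 1.003
Scaling by 2: C 3.01, H 2.01, O 2.00, S 2.01 → C3H2O2S2

C3H2O2S2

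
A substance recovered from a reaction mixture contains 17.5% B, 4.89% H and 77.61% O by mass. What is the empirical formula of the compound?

Assume 100 g: 17.5 g B, 4.89 g H, 77.61 g O.
B: 17.5 g ÷ 10.81 g/mol = 1.619 mol
H: 4.89 g ÷ 1.008 g/mol = 4.851 mol
O: 77.61 g ÷ 16.00 g/mol = 4.851 mol
Smallest is B at 1.619 mol; normalising gives B 1.000, H 2.997, O 2.996
→ BH3O3

BH3O3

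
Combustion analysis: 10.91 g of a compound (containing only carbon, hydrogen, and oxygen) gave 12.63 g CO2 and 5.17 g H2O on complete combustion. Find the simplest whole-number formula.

C2H4O3

mol C = 12.63 / 44.01 = 0.2870; mass C = 0.2870 × 12.01 = 3.447 g
mol H = 2 × (5.17 / 18.02) = 0.5738; mass H = 0.5738 × 1.008 = 0.5784 g
mass O = 10.91 − (4.025) = 6.885 g → mol O = 0.4303
Divide by the smallest (0.287 mol C): C 1.000, H 1.999, O 1.499
×2: C 2.00, H 4.00, O 3.00 → C2H4O3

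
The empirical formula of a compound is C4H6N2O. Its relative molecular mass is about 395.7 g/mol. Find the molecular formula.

C16H24N8O4

Empirical-formula mass = 98.11 g/mol
n = 395.7 / 98.11 = 4.03 ≈ 4
Molecular formula = (C4H6N2O)4 = C16H24N8O4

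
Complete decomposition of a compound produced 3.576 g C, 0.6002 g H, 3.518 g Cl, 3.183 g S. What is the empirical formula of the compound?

C3H6ClS

n(C) = 3.576/12.01 = 0.2978, n(H) = 0.6002/1.008 = 0.5954, n(Cl) = 3.518/35.45 = 0.09924, n(S) = 3.183/32.07 = 0.09925
Ratios (÷ 0.09924): C 3.000, H 6.000, Cl 1.000, S 1.000
Ratio ≈ 3:6:1:1, so the empirical formula is C3H6ClS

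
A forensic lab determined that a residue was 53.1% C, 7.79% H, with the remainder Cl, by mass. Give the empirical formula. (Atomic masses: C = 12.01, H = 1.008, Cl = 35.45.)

Assume 100 g: 53.1 g C, 7.79 g H, 39.11 g Cl.
Moles — C: 53.1 / 12.01 = 4.421 mol; H: 7.79 / 1.008 = 7.728 mol; Cl: 39.11 / 35.45 = 1.103 mol
Divide by the smallest (1.103 mol Cl): C 4.008, H 7.005, Cl 1.000
Ratio ≈ 4:7:1, so the empirical formula is C4H7Cl

C4H7Cl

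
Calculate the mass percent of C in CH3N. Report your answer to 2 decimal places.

Molar mass = 1(12.01) + 3(1.008) + 1(14.01) = 29.044 g/mol
Mass of C per mole = 1 × 12.01 = 12.010 g
% C = 12.010 / 29.044 × 100 = 41.35%

41.35%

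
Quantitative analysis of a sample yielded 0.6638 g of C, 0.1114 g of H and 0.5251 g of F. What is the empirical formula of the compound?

C2H4F

n(C) = 0.6638/12.01 = 0.05527, n(H) = 0.1114/1.008 = 0.1105, n(F) = 0.5251/19.00 = 0.02764
Divide by the smallest (0.02764 mol F): C 2.000, H 3.999, F 1.000
→ C2H4F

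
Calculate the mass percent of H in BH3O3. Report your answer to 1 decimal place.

4.9%

Molar mass = 1(10.81) + 3(1.008) + 3(16.00) = 61.834 g/mol
Mass of H per mole = 3 × 1.008 = 3.024 g
% H = 3.024 / 61.834 × 100 = 4.9%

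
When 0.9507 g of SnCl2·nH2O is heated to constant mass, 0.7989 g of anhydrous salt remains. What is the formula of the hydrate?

SnCl2·2H2O

Mass of water lost = 0.9507 − 0.7989 = 0.1518 g → 0.1518 / 18.02 = 0.008424 mol H2O
Molar mass of SnCl2 = 189.61 g/mol → mol SnCl2 = 0.7989 / 189.61 = 0.004213
n = 0.008424 / 0.004213 = 2.00 ≈ 2 → SnCl2·2H2O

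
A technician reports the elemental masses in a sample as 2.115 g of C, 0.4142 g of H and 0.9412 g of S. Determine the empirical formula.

C6H14S

C: 2.115 g ÷ 12.01 g/mol = 0.1761 mol
H: 0.4142 g ÷ 1.008 g/mol = 0.4109 mol
S: 0.9412 g ÷ 32.07 g/mol = 0.02935 mol
Divide by the smallest (0.02935 mol S): C 6.000, H 14.001, S 1.000
Ratio ≈ 6:14:1, so the empirical formula is C6H14S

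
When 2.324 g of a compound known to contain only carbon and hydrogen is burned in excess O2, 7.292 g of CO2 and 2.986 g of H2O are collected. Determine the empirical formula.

mol C = 7.292 / 44.01 = 0.1657; mass C = 0.1657 × 12.01 = 1.990 g
mol H = 2 × (2.986 / 18.02) = 0.3314; mass H = 0.3314 × 1.008 = 0.3341 g
Smallest is C at 0.1657 mol; normalising gives C 1.000, H 2.000
≈ 1:2 → CH2

CH2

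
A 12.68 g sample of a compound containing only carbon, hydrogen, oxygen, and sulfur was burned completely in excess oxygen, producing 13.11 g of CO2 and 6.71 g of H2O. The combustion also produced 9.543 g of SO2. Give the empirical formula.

mol C = 13.11 / 44.01 = 0.2979; mass C = 0.2979 × 12.01 = 3.578 g
mol H = 2 × (6.71 / 18.02) = 0.7447; mass H = 0.7447 × 1.008 = 0.7507 g
mol S = 9.543 / 64.07 = 0.1489; mass S = 4.777 g
mass O = 12.68 − (9.105) = 3.575 g → mol O = 0.2234
Divide by the smallest (0.1489 mol S): C 2.000, H 5.000, O 1.500, S 1.000
Multiply by 2: C 4.00, H 10.00, O 3.00, S 2.00 → C4H10O3S2

C4H10O3S2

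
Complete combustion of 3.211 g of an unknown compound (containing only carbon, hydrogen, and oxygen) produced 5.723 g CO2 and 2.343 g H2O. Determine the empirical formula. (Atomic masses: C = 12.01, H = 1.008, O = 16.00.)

mol C = 5.723 / 44.01 = 0.1300; mass C = 0.1300 × 12.01 = 1.562 g
mol H = 2 × (2.343 / 18.02) = 0.2600; mass H = 0.2600 × 1.008 = 0.2621 g
mass O = 3.211 − (1.824) = 1.387 g → mol O = 0.08669
Divide by the smallest (0.08669 mol O): C 1.500, H 3.000, O 1.000
Multiply by 2: C 3.00, H 6.00, O 2.00 → C3H6O2

C3H6O2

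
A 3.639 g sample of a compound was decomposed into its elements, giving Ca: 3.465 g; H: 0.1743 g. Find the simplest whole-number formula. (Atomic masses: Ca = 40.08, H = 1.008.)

CaH2

Moles — Ca: 3.465 / 40.08 = 0.08645 mol; H: 0.1743 / 1.008 = 0.1729 mol
Ratios (÷ 0.08645): Ca 1.000, H 2.000
≈ 1:2 → CaH2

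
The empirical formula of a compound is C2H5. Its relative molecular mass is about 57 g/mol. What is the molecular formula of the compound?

C4H10

Empirical-formula mass = 29.06 g/mol
n = 57 / 29.06 = 1.96 ≈ 2
Molecular formula = (C2H5)2 = C4H10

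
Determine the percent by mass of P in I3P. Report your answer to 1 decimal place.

Molar mass = 3(126.90) + 1(30.97) = 411.670 g/mol
Mass of P per mole = 1 × 30.97 = 30.970 g
% P = 30.970 / 411.670 × 100 = 7.5%

7.5%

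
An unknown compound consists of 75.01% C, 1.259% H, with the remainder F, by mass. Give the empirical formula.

Assume 100 g: 75.01 g C, 1.259 g H, 23.731 g F.
C: 75.01 g ÷ 12.01 g/mol = 6.246 mol
H: 1.259 g ÷ 1.008 g/mol = 1.249 mol
F: 23.731 g ÷ 19.00 g/mol = 1.249 mol
Divide by the smallest (1.249 mol F): C 5.001, H 1.000, F 1.000
Ratio ≈ 5:1:1, so the empirical formula is C5HF

C5HF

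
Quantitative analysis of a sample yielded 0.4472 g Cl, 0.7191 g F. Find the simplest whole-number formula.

Cl: 0.4472 g ÷ 35.45 g/mol = 0.01261 mol
F: 0.7191 g ÷ 19.00 g/mol = 0.03785 mol
Divide by the smallest (0.01261 mol Cl): Cl 1.000, F 3.000
Ratio ≈ 1:3, so the empirical formula is ClF3

ClF3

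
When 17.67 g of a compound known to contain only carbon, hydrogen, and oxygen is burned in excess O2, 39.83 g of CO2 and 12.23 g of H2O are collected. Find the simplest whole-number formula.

mol C = 39.83 / 44.01 = 0.9050; mass C = 0.9050 × 12.01 = 10.87 g
mol H = 2 × (12.23 / 18.02) = 1.357; mass H = 1.357 × 1.008 = 1.368 g
mass O = 17.67 − (12.24) = 5.432 g → mol O = 0.3395
Divide by the smallest (0.3395 mol O): C 2.666, H 3.998, O 1.000
Multiply by 3: C 8.00, H 11.99, O 3.00 → C8H12O3

C8H12O3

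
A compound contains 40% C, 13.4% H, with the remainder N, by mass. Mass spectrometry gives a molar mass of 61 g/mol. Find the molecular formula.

C2H8N2

Assume 100 g: 40 g C, 13.4 g H, 46.6 g N.
Moles — C: 40 / 12.01 = 3.331 mol; H: 13.4 / 1.008 = 13.29 mol; N: 46.6 / 14.01 = 3.326 mol
Divide by the smallest (3.326 mol N): C 1.001, H 3.997, N 1.000
Ratio ≈ 1:4:1, so the empirical formula is CH4N
Empirical-formula mass = 30.05 g/mol
n = 61 / 30.05 = 2.03 ≈ 2
Molecular formula = (CH4N)×2 = C2H8N2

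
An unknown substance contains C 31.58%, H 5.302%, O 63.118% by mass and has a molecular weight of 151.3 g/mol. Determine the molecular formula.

Assume 100 g: 31.58 g C, 5.302 g H, 63.118 g O.
n(C) = 31.58/12.01 = 2.629, n(H) = 5.302/1.008 = 5.26, n(O) = 63.118/16.00 = 3.945
Smallest is C at 2.629 mol; normalising gives C 1.000, H 2.000, O 1.500
Multiply by 2: C 2.00, H 4.00, O 3.00 → C2H4O3
Empirical-formula mass = 76.05 g/mol
n = 151.3 / 76.05 = 1.99 ≈ 2
Molecular formula = (C2H4O3)×2 = C4H8O6

C4H8O6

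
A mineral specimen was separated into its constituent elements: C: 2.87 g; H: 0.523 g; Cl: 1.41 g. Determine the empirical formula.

C6H13Cl

C: 2.87 g ÷ 12.01 g/mol = 0.239 mol
H: 0.523 g ÷ 1.008 g/mol = 0.5188 mol
Cl: 1.41 g ÷ 35.45 g/mol = 0.03977 mol
Smallest is Cl at 0.03977 mol; normalising gives C 6.008, H 13.045, Cl 1.000
→ C6H13Cl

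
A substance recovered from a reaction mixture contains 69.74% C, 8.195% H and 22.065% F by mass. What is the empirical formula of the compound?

Assume 100 g: 69.74 g C, 8.195 g H, 22.065 g F.
Moles — C: 69.74 / 12.01 = 5.807 mol; H: 8.195 / 1.008 = 8.13 mol; F: 22.065 / 19.00 = 1.161 mol
Divide by the smallest (1.161 mol F): C 5.000, H 7.001, F 1.000
≈ 5:7:1 → C5H7F

C5H7F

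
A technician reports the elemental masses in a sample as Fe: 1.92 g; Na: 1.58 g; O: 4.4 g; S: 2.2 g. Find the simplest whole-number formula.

Moles — Fe: 1.92 / 55.85 = 0.03438 mol; Na: 1.58 / 22.99 = 0.06873 mol; O: 4.4 / 16.00 = 0.275 mol; S: 2.2 / 32.07 = 0.0686 mol
Smallest is Fe at 0.03438 mol; normalising gives Fe 1.000, Na 1.999, O 7.999, S 1.995
Ratio ≈ 1:2:8:2, so the empirical formula is FeNa2O8S2

FeNa2O8S2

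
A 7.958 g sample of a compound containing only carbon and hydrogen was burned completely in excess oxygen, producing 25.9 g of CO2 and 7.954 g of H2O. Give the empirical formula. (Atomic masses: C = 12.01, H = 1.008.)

mol C = 25.9 / 44.01 = 0.5885; mass C = 0.5885 × 12.01 = 7.068 g
mol H = 2 × (7.954 / 18.02) = 0.8828; mass H = 0.8828 × 1.008 = 0.8899 g
Smallest is C at 0.5885 mol; normalising gives C 1.000, H 1.500
×2: C 2.00, H 3.00 → C2H3

C2H3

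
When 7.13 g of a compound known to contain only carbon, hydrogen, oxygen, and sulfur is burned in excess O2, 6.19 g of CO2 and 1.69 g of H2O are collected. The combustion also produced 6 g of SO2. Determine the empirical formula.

mol C = 6.19 / 44.01 = 0.1406; mass C = 0.1406 × 12.01 = 1.689 g
mol H = 2 × (1.69 / 18.02) = 0.1876; mass H = 0.1876 × 1.008 = 0.1891 g
mol S = 6 / 64.07 = 0.09365; mass S = 3.003 g
mass O = 7.13 − (4.882) = 2.248 g → mol O = 0.1405
Divide by the smallest (0.09365 mol S): C 1.502, H 2.003, O 1.501, S 1.000
Scaling by 2: C 3.00, H 4.01, O 3.00, S 2.00 → C3H4O3S2

C3H4O3S2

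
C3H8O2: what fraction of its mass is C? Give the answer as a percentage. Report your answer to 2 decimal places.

47.35%

Molar mass = 3(12.01) + 8(1.008) + 2(16.00) = 76.094 g/mol
Mass of C per mole = 3 × 12.01 = 36.030 g
% C = 36.030 / 76.094 × 100 = 47.35%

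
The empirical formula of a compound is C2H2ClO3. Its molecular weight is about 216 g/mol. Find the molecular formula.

C4H4Cl2O6

Empirical-formula mass = 109.49 g/mol
n = 216 / 109.49 = 1.97 ≈ 2
Molecular formula = (C2H2ClO3)2 = C4H4Cl2O6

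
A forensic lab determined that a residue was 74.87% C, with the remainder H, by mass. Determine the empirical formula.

CH4

Assume 100 g: 74.87 g C, 25.13 g H.
C: 74.87 g ÷ 12.01 g/mol = 6.234 mol
H: 25.13 g ÷ 1.008 g/mol = 24.93 mol
Ratios (÷ 6.234): C 1.000, H 3.999
Ratio ≈ 1:4, so the empirical formula is CH4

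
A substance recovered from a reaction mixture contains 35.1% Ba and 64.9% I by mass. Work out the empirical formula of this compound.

BaI2

Assume 100 g: 35.1 g Ba, 64.9 g I.
n(Ba) = 35.1/137.33 = 0.2556, n(I) = 64.9/126.90 = 0.5114
Divide by the smallest (0.2556 mol Ba): Ba 1.000, I 2.001
Ratio ≈ 1:2, so the empirical formula is BaI2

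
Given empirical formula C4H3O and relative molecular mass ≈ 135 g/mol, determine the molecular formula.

C8H6O2

Empirical-formula mass = 67.06 g/mol
n = 135 / 67.06 = 2.01 ≈ 2
Molecular formula = (C4H3O)2 = C8H6O2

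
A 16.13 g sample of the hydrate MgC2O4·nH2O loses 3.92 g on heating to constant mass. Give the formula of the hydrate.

MgC2O4·2H2O

Mass of anhydrous MgC2O4 = 16.13 − 3.92 = 12.21 g
mol H2O = 3.92 / 18.02 = 0.2175
Molar mass of MgC2O4 = 112.33 g/mol → mol MgC2O4 = 12.21 / 112.33 = 0.1087
n = 0.2175 / 0.1087 = 2.00 ≈ 2 → MgC2O4·2H2O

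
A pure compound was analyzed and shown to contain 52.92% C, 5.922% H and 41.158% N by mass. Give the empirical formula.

C3H4N2

Assume 100 g: 52.92 g C, 5.922 g H, 41.158 g N.
C: 52.92 g ÷ 12.01 g/mol = 4.406 mol
H: 5.922 g ÷ 1.008 g/mol = 5.875 mol
N: 41.158 g ÷ 14.01 g/mol = 2.938 mol
Smallest is N at 2.938 mol; normalising gives C 1.500, H 2.000, N 1.000
×2: C 3.00, H 4.00, N 2.00 → C3H4N2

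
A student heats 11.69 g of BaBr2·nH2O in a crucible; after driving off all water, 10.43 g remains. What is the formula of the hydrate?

BaBr2·2H2O

Mass of water lost = 11.69 − 10.43 = 1.26 g → 1.26 / 18.02 = 0.06992 mol H2O
Molar mass of BaBr2 = 297.13 g/mol → mol BaBr2 = 10.43 / 297.13 = 0.0351
n = 0.06992 / 0.0351 = 1.99 ≈ 2 → BaBr2·2H2O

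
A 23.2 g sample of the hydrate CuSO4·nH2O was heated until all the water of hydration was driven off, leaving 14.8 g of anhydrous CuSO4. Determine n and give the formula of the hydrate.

CuSO4·5H2O

Mass of water lost = 23.2 − 14.8 = 8.4 g → 8.4 / 18.02 = 0.4661 mol H2O
Molar mass of CuSO4 = 159.62 g/mol → mol CuSO4 = 14.8 / 159.62 = 0.09272
n = 0.4661 / 0.09272 = 5.03 ≈ 5 → CuSO4·5H2O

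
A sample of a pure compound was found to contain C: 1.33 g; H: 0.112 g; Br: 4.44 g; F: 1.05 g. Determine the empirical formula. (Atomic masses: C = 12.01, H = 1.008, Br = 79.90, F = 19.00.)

Moles — C: 1.33 / 12.01 = 0.1107 mol; H: 0.112 / 1.008 = 0.1111 mol; Br: 4.44 / 79.90 = 0.05557 mol; F: 1.05 / 19.00 = 0.05526 mol
Ratios (÷ 0.05526): C 2.004, H 2.011, Br 1.006, F 1.000
Ratio ≈ 2:2:1:1, so the empirical formula is C2H2BrF

C2H2BrF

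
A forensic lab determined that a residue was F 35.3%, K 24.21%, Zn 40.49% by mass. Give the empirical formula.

F3KZn

Assume 100 g: 35.3 g F, 24.21 g K, 40.49 g Zn.
F: 35.3 g ÷ 19.00 g/mol = 1.858 mol
K: 24.21 g ÷ 39.10 g/mol = 0.6192 mol
Zn: 40.49 g ÷ 65.38 g/mol = 0.6193 mol
Smallest is K at 0.6192 mol; normalising gives F 3.001, K 1.000, Zn 1.000
Ratio ≈ 3:1:1, so the empirical formula is F3KZn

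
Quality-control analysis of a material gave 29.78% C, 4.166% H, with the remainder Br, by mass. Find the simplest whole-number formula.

Assume 100 g: 29.78 g C, 4.166 g H, 66.054 g Br.
n(C) = 29.78/12.01 = 2.48, n(H) = 4.166/1.008 = 4.133, n(Br) = 66.054/79.90 = 0.8267
Divide by the smallest (0.8267 mol Br): C 2.999, H 4.999, Br 1.000
→ C3H5Br

C3H5Br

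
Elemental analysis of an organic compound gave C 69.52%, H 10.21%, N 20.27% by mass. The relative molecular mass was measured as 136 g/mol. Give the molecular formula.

Assume 100 g: 69.52 g C, 10.21 g H, 20.27 g N.
n(C) = 69.52/12.01 = 5.789, n(H) = 10.21/1.008 = 10.13, n(N) = 20.27/14.01 = 1.447
Ratios (÷ 1.447): C 4.001, H 7.001, N 1.000
≈ 4:7:1 → C4H7N
Empirical-formula mass = 69.11 g/mol
n = 136 / 69.11 = 1.97 ≈ 2
Molecular formula = (C4H7N)×2 = C8H14N2

C8H14N2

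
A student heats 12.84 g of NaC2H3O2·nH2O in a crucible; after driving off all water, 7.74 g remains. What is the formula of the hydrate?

Mass of water lost = 12.84 − 7.74 = 5.1 g → 5.1 / 18.02 = 0.283 mol H2O
Molar mass of NaC2H3O2 = 82.03 g/mol → mol NaC2H3O2 = 7.74 / 82.03 = 0.09435
n = 0.283 / 0.09435 = 3.00 ≈ 3 → NaC2H3O2·3H2O

NaC2H3O2·3H2O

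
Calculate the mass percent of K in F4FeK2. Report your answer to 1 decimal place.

37.2%

Molar mass = 4(19.00) + 1(55.85) + 2(39.10) = 210.050 g/mol
Mass of K per mole = 2 × 39.10 = 78.200 g
% K = 78.200 / 210.050 × 100 = 37.2%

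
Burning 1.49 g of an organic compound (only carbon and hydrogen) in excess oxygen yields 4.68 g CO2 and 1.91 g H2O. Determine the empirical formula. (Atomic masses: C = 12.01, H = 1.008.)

CH2

mol C = 4.68 / 44.01 = 0.1063; mass C = 0.1063 × 12.01 = 1.277 g
mol H = 2 × (1.91 / 18.02) = 0.2120; mass H = 0.2120 × 1.008 = 0.2137 g
Smallest is C at 0.1063 mol; normalising gives C 1.000, H 1.993
→ CH2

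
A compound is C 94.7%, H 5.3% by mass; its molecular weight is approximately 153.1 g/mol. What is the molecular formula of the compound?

Assume 100 g: 94.7 g C, 5.3 g H.
Moles — C: 94.7 / 12.01 = 7.885 mol; H: 5.3 / 1.008 = 5.258 mol
Divide by the smallest (5.258 mol H): C 1.500, H 1.000
×2: C 3.00, H 2.00 → C3H2
Empirical-formula mass = 38.05 g/mol
n = 153.1 / 38.05 = 4.02 ≈ 4
Molecular formula = (C3H2)×4 = C12H8

C12H8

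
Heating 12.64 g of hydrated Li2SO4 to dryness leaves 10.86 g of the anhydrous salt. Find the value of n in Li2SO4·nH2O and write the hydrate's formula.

Mass of water lost = 12.64 − 10.86 = 1.78 g → 1.78 / 18.02 = 0.09878 mol H2O
Molar mass of Li2SO4 = 109.95 g/mol → mol Li2SO4 = 10.86 / 109.95 = 0.09877
n = 0.09878 / 0.09877 = 1.00 ≈ 1 → Li2SO4·H2O

Li2SO4·H2O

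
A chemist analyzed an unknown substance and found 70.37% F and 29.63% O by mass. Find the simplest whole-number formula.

Assume 100 g: 70.37 g F, 29.63 g O.
Moles — F: 70.37 / 19.00 = 3.704 mol; O: 29.63 / 16.00 = 1.852 mol
Smallest is O at 1.852 mol; normalising gives F 2.000, O 1.000
→ F2O

F2O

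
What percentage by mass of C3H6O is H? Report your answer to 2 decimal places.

10.41%

Molar mass = 3(12.01) + 6(1.008) + 1(16.00) = 58.078 g/mol
Mass of H per mole = 6 × 1.008 = 6.048 g
% H = 6.048 / 58.078 × 100 = 10.41%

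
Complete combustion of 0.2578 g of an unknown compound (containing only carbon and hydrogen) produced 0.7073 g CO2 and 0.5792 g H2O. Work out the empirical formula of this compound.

CH4

mol C = 0.7073 / 44.01 = 0.01607; mass C = 0.01607 × 12.01 = 0.1930 g
mol H = 2 × (0.5792 / 18.02) = 0.06428; mass H = 0.06428 × 1.008 = 0.06480 g
Smallest is C at 0.01607 mol; normalising gives C 1.000, H 4.000
≈ 1:4 → CH4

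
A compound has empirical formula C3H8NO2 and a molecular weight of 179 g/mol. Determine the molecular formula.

C6H16N2O4

Empirical-formula mass = 90.10 g/mol
n = 179 / 90.10 = 1.99 ≈ 2
Molecular formula = (C3H8NO2)2 = C6H16N2O4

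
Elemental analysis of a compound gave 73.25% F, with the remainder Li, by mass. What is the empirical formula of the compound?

FLi

Assume 100 g: 73.25 g F, 26.75 g Li.
n(F) = 73.25/19.00 = 3.855, n(Li) = 26.75/6.94 = 3.854
Divide by the smallest (3.854 mol Li): F 1.000, Li 1.000
≈ 1:1 → FLi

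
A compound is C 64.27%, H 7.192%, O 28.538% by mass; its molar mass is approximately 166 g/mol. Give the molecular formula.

C9H12O3

Assume 100 g: 64.27 g C, 7.192 g H, 28.538 g O.
n(C) = 64.27/12.01 = 5.351, n(H) = 7.192/1.008 = 7.135, n(O) = 28.538/16.00 = 1.784
Smallest is O at 1.784 mol; normalising gives C 3.000, H 4.000, O 1.000
Ratio ≈ 3:4:1, so the empirical formula is C3H4O
Empirical-formula mass = 56.06 g/mol
n = 166 / 56.06 = 2.96 ≈ 3
Molecular formula = (C3H4O)×3 = C9H12O3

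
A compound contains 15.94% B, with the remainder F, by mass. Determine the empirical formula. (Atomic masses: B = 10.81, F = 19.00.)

BF3

Assume 100 g: 15.94 g B, 84.06 g F.
n(B) = 15.94/10.81 = 1.475, n(F) = 84.06/19.00 = 4.424
Divide by the smallest (1.475 mol B): B 1.000, F 3.000
≈ 1:3 → BF3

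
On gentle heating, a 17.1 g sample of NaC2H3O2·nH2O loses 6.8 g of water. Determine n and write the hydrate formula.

NaC2H3O2·3H2O

Mass of anhydrous NaC2H3O2 = 17.1 − 6.8 = 10.3 g
mol H2O = 6.8 / 18.02 = 0.3774
Molar mass of NaC2H3O2 = 82.03 g/mol → mol NaC2H3O2 = 10.3 / 82.03 = 0.1256
n = 0.3774 / 0.1256 = 3.01 ≈ 3 → NaC2H3O2·3H2O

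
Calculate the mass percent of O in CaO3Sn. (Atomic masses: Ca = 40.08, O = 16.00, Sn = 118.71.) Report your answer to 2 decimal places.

23.21%

Molar mass = 1(40.08) + 3(16.00) + 1(118.71) = 206.790 g/mol
Mass of O per mole = 3 × 16.00 = 48.000 g
% O = 48.000 / 206.790 × 100 = 23.21%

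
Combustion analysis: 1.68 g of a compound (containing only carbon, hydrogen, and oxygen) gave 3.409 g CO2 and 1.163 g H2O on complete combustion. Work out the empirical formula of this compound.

mol C = 3.409 / 44.01 = 0.07746; mass C = 0.07746 × 12.01 = 0.9303 g
mol H = 2 × (1.163 / 18.02) = 0.1291; mass H = 0.1291 × 1.008 = 0.1301 g
mass O = 1.68 − (1.060) = 0.6196 g → mol O = 0.03872
Smallest is O at 0.03872 mol; normalising gives C 2.000, H 3.333, O 1.000
×3: C 6.00, H 10.00, O 3.00 → C6H10O3

C6H10O3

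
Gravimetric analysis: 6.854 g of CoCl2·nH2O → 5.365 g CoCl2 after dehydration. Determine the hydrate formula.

CoCl2·2H2O

Mass of water lost = 6.854 − 5.365 = 1.489 g → 1.489 / 18.02 = 0.08263 mol H2O
Molar mass of CoCl2 = 129.83 g/mol → mol CoCl2 = 5.365 / 129.83 = 0.04132
n = 0.08263 / 0.04132 = 2.00 ≈ 2 → CoCl2·2H2O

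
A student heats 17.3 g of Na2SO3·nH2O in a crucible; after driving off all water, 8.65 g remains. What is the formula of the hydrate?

Mass of water lost = 17.3 − 8.65 = 8.65 g → 8.65 / 18.02 = 0.48 mol H2O
Molar mass of Na2SO3 = 126.05 g/mol → mol Na2SO3 = 8.65 / 126.05 = 0.06862
n = 0.48 / 0.06862 = 7.00 ≈ 7 → Na2SO3·7H2O

Na2SO3·7H2O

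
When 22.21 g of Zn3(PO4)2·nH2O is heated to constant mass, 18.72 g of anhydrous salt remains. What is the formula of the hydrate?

Mass of water lost = 22.21 − 18.72 = 3.49 g → 3.49 / 18.02 = 0.1937 mol H2O
Molar mass of Zn3(PO4)2 = 386.08 g/mol → mol Zn3(PO4)2 = 18.72 / 386.08 = 0.04849
n = 0.1937 / 0.04849 = 3.99 ≈ 4 → Zn3(PO4)2·4H2O

Zn3(PO4)2·4H2O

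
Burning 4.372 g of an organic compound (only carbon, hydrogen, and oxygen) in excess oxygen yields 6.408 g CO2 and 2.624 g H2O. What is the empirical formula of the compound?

mol C = 6.408 / 44.01 = 0.1456; mass C = 0.1456 × 12.01 = 1.749 g
mol H = 2 × (2.624 / 18.02) = 0.2912; mass H = 0.2912 × 1.008 = 0.2936 g
mass O = 4.372 − (2.042) = 2.330 g → mol O = 0.1456
Ratios (÷ 0.1456): C 1.000, H 2.000, O 1.000
≈ 1:2:1 → CH2O

CH2O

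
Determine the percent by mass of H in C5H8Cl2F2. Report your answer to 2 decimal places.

Molar mass = 5(12.01) + 8(1.008) + 2(35.45) + 2(19.00) = 177.014 g/mol
Mass of H per mole = 8 × 1.008 = 8.064 g
% H = 8.064 / 177.014 × 100 = 4.56%

4.56%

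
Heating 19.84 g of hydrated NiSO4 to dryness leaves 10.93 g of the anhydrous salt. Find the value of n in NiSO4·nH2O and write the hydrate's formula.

Mass of water lost = 19.84 − 10.93 = 8.91 g → 8.91 / 18.02 = 0.4945 mol H2O
Molar mass of NiSO4 = 154.76 g/mol → mol NiSO4 = 10.93 / 154.76 = 0.07063
n = 0.4945 / 0.07063 = 7.00 ≈ 7 → NiSO4·7H2O

NiSO4·7H2O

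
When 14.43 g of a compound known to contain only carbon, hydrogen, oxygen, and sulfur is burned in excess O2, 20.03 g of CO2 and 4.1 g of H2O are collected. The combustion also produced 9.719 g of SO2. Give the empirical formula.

C6H6O3S2

mol C = 20.03 / 44.01 = 0.4551; mass C = 0.4551 × 12.01 = 5.466 g
mol H = 2 × (4.1 / 18.02) = 0.4550; mass H = 0.4550 × 1.008 = 0.4587 g
mol S = 9.719 / 64.07 = 0.1517; mass S = 4.865 g
mass O = 14.43 − (10.79) = 3.640 g → mol O = 0.2275
Smallest is S at 0.1517 mol; normalising gives C 3.000, H 3.000, O 1.500, S 1.000
Multiply by 2: C 6.00, H 6.00, O 3.00, S 2.00 → C6H6O3S2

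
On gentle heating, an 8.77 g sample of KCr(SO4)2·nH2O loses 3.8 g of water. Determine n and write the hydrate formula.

KCr(SO4)2·12H2O

Mass of anhydrous KCr(SO4)2 = 8.77 − 3.8 = 4.97 g
mol H2O = 3.8 / 18.02 = 0.2109
Molar mass of KCr(SO4)2 = 283.24 g/mol → mol KCr(SO4)2 = 4.97 / 283.24 = 0.01755
n = 0.2109 / 0.01755 = 12.02 ≈ 12 → KCr(SO4)2·12H2O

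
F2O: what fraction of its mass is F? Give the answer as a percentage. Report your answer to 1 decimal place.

70.4%

Molar mass = 2(19.00) + 1(16.00) = 54.000 g/mol
Mass of F per mole = 2 × 19.00 = 38.000 g
% F = 38.000 / 54.000 × 100 = 70.4%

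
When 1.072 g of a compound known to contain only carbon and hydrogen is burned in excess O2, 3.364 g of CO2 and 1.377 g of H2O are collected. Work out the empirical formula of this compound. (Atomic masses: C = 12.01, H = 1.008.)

mol C = 3.364 / 44.01 = 0.07644; mass C = 0.07644 × 12.01 = 0.9180 g
mol H = 2 × (1.377 / 18.02) = 0.1528; mass H = 0.1528 × 1.008 = 0.1541 g
Smallest is C at 0.07644 mol; normalising gives C 1.000, H 1.999
→ CH2

CH2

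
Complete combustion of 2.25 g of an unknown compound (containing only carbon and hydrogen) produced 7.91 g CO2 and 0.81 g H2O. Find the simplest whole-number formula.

mol C = 7.91 / 44.01 = 0.1797; mass C = 0.1797 × 12.01 = 2.159 g
mol H = 2 × (0.81 / 18.02) = 0.08990; mass H = 0.08990 × 1.008 = 0.09062 g
Ratios (÷ 0.0899): C 1.999, H 1.000
≈ 2:1 → C2H

C2H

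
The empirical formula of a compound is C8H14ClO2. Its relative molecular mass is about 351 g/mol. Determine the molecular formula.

C16H28Cl2O4

Empirical-formula mass = 177.64 g/mol
n = 351 / 177.64 = 1.98 ≈ 2
Molecular formula = (C8H14ClO2)2 = C16H28Cl2O4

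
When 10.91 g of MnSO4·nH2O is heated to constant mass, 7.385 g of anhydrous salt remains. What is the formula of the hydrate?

MnSO4·4H2O

Mass of water lost = 10.91 − 7.385 = 3.525 g → 3.525 / 18.02 = 0.1956 mol H2O
Molar mass of MnSO4 = 151.01 g/mol → mol MnSO4 = 7.385 / 151.01 = 0.0489
n = 0.1956 / 0.0489 = 4.00 ≈ 4 → MnSO4·4H2O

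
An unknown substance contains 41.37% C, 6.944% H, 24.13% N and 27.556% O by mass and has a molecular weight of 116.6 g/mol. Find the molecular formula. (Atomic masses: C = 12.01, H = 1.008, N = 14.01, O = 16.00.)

C4H8N2O2

Assume 100 g: 41.37 g C, 6.944 g H, 24.13 g N, 27.556 g O.
C: 41.37 g ÷ 12.01 g/mol = 3.445 mol
H: 6.944 g ÷ 1.008 g/mol = 6.889 mol
N: 24.13 g ÷ 14.01 g/mol = 1.722 mol
O: 27.556 g ÷ 16.00 g/mol = 1.722 mol
Smallest is O at 1.722 mol; normalising gives C 2.000, H 4.000, N 1.000, O 1.000
≈ 2:4:1:1 → C2H4NO
Empirical-formula mass = 58.06 g/mol
n = 116.6 / 58.06 = 2.01 ≈ 2
Molecular formula = (C2H4NO)×2 = C4H8N2O2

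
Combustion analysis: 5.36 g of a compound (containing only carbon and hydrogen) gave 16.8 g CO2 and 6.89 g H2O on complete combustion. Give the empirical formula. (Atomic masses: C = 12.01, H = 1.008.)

CH2

mol C = 16.8 / 44.01 = 0.3817; mass C = 0.3817 × 12.01 = 4.585 g
mol H = 2 × (6.89 / 18.02) = 0.7647; mass H = 0.7647 × 1.008 = 0.7708 g
Divide by the smallest (0.3817 mol C): C 1.000, H 2.003
→ CH2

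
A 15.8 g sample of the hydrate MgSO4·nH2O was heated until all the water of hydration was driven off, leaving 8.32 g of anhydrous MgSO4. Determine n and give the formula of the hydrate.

Mass of water lost = 15.8 − 8.32 = 7.48 g → 7.48 / 18.02 = 0.4151 mol H2O
Molar mass of MgSO4 = 120.38 g/mol → mol MgSO4 = 8.32 / 120.38 = 0.06911
n = 0.4151 / 0.06911 = 6.01 ≈ 6 → MgSO4·6H2O

MgSO4·6H2O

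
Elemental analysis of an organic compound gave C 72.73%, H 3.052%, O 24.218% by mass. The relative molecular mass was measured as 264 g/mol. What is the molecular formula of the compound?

Assume 100 g: 72.73 g C, 3.052 g H, 24.218 g O.
Moles — C: 72.73 / 12.01 = 6.056 mol; H: 3.052 / 1.008 = 3.028 mol; O: 24.218 / 16.00 = 1.514 mol
Smallest is O at 1.514 mol; normalising gives C 4.001, H 2.000, O 1.000
→ C4H2O
Empirical-formula mass = 66.06 g/mol
n = 264 / 66.06 = 4.00 ≈ 4
Molecular formula = (C4H2O)×4 = C16H8O4

C16H8O4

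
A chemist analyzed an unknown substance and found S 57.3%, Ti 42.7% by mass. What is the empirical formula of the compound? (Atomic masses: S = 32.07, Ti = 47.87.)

Assume 100 g: 57.3 g S, 42.7 g Ti.
S: 57.3 g ÷ 32.07 g/mol = 1.787 mol
Ti: 42.7 g ÷ 47.87 g/mol = 0.892 mol
Divide by the smallest (0.892 mol Ti): S 2.003, Ti 1.000
≈ 2:1 → S2Ti

S2Ti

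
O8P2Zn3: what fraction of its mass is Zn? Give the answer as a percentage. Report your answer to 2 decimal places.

Molar mass = 8(16.00) + 2(30.97) + 3(65.38) = 386.080 g/mol
Mass of Zn per mole = 3 × 65.38 = 196.140 g
% Zn = 196.140 / 386.080 × 100 = 50.80%

50.80%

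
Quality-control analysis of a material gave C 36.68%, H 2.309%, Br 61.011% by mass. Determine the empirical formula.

Assume 100 g: 36.68 g C, 2.309 g H, 61.011 g Br.
Moles — C: 36.68 / 12.01 = 3.054 mol; H: 2.309 / 1.008 = 2.291 mol; Br: 61.011 / 79.90 = 0.7636 mol
Smallest is Br at 0.7636 mol; normalising gives C 4.000, H 3.000, Br 1.000
Ratio ≈ 4:3:1, so the empirical formula is C4H3Br

C4H3Br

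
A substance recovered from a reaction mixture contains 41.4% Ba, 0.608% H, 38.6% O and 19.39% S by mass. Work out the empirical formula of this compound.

BaH2O8S2

Assume 100 g: 41.4 g Ba, 0.608 g H, 38.6 g O, 19.39 g S.
Moles — Ba: 41.4 / 137.33 = 0.3015 mol; H: 0.608 / 1.008 = 0.6032 mol; O: 38.6 / 16.00 = 2.413 mol; S: 19.39 / 32.07 = 0.6046 mol
Smallest is Ba at 0.3015 mol; normalising gives Ba 1.000, H 2.001, O 8.003, S 2.006
≈ 1:2:8:2 → BaH2O8S2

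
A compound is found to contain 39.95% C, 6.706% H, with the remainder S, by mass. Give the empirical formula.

C2H4S

Assume 100 g: 39.95 g C, 6.706 g H, 53.344 g S.
C: 39.95 g ÷ 12.01 g/mol = 3.326 mol
H: 6.706 g ÷ 1.008 g/mol = 6.653 mol
S: 53.344 g ÷ 32.07 g/mol = 1.663 mol
Divide by the smallest (1.663 mol S): C 2.000, H 4.000, S 1.000
→ C2H4S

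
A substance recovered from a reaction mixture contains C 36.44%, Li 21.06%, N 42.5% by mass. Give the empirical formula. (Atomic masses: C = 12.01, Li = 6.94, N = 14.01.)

Assume 100 g: 36.44 g C, 21.06 g Li, 42.5 g N.
n(C) = 36.44/12.01 = 3.034, n(Li) = 21.06/6.94 = 3.035, n(N) = 42.5/14.01 = 3.034
Ratios (÷ 3.034): C 1.000, Li 1.000, N 1.000
→ CLiN

CLiN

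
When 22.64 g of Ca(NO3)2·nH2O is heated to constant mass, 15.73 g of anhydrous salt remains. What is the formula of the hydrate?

Ca(NO3)2·4H2O

Mass of water lost = 22.64 − 15.73 = 6.91 g → 6.91 / 18.02 = 0.3835 mol H2O
Molar mass of Ca(NO3)2 = 164.10 g/mol → mol Ca(NO3)2 = 15.73 / 164.10 = 0.09586
n = 0.3835 / 0.09586 = 4.00 ≈ 4 → Ca(NO3)2·4H2O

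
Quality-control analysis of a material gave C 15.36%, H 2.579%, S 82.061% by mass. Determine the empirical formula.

Assume 100 g: 15.36 g C, 2.579 g H, 82.061 g S.
Moles — C: 15.36 / 12.01 = 1.279 mol; H: 2.579 / 1.008 = 2.559 mol; S: 82.061 / 32.07 = 2.559 mol
Ratios (÷ 1.279): C 1.000, H 2.001, S 2.001
Ratio ≈ 1:2:2, so the empirical formula is CH2S2

CH2S2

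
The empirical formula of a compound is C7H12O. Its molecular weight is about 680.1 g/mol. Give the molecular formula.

Empirical-formula mass = 112.17 g/mol
n = 680.1 / 112.17 = 6.06 ≈ 6
Molecular formula = (C7H12O)6 = C42H72O6

C42H72O6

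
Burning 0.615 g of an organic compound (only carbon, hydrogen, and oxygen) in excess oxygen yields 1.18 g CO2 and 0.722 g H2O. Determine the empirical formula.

C2H6O

mol C = 1.18 / 44.01 = 0.02681; mass C = 0.02681 × 12.01 = 0.3220 g
mol H = 2 × (0.722 / 18.02) = 0.08013; mass H = 0.08013 × 1.008 = 0.08077 g
mass O = 0.615 − (0.4028) = 0.2122 g → mol O = 0.01326
Ratios (÷ 0.01326): C 2.022, H 6.042, O 1.000
≈ 2:6:1 → C2H6O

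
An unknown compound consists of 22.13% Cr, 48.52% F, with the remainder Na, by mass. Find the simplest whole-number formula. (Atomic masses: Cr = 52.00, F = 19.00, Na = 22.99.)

Assume 100 g: 22.13 g Cr, 48.52 g F, 29.35 g Na.
Cr: 22.13 g ÷ 52.00 g/mol = 0.4256 mol
F: 48.52 g ÷ 19.00 g/mol = 2.554 mol
Na: 29.35 g ÷ 22.99 g/mol = 1.277 mol
Divide by the smallest (0.4256 mol Cr): Cr 1.000, F 6.001, Na 3.000
≈ 1:6:3 → CrF6Na3

CrF6Na3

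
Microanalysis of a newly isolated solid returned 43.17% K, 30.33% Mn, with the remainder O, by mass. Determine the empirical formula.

K2MnO3

Assume 100 g: 43.17 g K, 30.33 g Mn, 26.5 g O.
K: 43.17 g ÷ 39.10 g/mol = 1.104 mol
Mn: 30.33 g ÷ 54.94 g/mol = 0.5521 mol
O: 26.5 g ÷ 16.00 g/mol = 1.656 mol
Divide by the smallest (0.5521 mol Mn): K 2.000, Mn 1.000, O 3.000
Ratio ≈ 2:1:3, so the empirical formula is K2MnO3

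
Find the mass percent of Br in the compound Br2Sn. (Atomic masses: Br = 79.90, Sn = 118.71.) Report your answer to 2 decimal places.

Molar mass = 2(79.90) + 1(118.71) = 278.510 g/mol
Mass of Br per mole = 2 × 79.90 = 159.800 g
% Br = 159.800 / 278.510 × 100 = 57.38%

57.38%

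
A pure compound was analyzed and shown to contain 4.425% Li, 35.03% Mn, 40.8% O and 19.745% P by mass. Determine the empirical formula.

LiMnO4P

Assume 100 g: 4.425 g Li, 35.03 g Mn, 40.8 g O, 19.745 g P.
n(Li) = 4.425/6.94 = 0.6376, n(Mn) = 35.03/54.94 = 0.6376, n(O) = 40.8/16.00 = 2.55, n(P) = 19.745/30.97 = 0.6376
Ratios (÷ 0.6376): Li 1.000, Mn 1.000, O 4.000, P 1.000
→ LiMnO4P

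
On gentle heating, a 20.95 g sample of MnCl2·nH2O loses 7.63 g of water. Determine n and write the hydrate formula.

MnCl2·4H2O

Mass of anhydrous MnCl2 = 20.95 − 7.63 = 13.32 g
mol H2O = 7.63 / 18.02 = 0.4234
Molar mass of MnCl2 = 125.84 g/mol → mol MnCl2 = 13.32 / 125.84 = 0.1058
n = 0.4234 / 0.1058 = 4.00 ≈ 4 → MnCl2·4H2O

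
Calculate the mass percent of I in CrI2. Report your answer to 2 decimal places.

Molar mass = 1(52.00) + 2(126.90) = 305.800 g/mol
Mass of I per mole = 2 × 126.90 = 253.800 g
% I = 253.800 / 305.800 × 100 = 83.00%

83.00%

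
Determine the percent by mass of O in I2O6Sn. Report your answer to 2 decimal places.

20.49%

Molar mass = 2(126.90) + 6(16.00) + 1(118.71) = 468.510 g/mol
Mass of O per mole = 6 × 16.00 = 96.000 g
% O = 96.000 / 468.510 × 100 = 20.49%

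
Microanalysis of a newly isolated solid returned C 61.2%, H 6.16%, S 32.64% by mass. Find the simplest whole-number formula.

C5H6S

Assume 100 g: 61.2 g C, 6.16 g H, 32.64 g S.
Moles — C: 61.2 / 12.01 = 5.096 mol; H: 6.16 / 1.008 = 6.111 mol; S: 32.64 / 32.07 = 1.018 mol
Divide by the smallest (1.018 mol S): C 5.007, H 6.004, S 1.000
Ratio ≈ 5:6:1, so the empirical formula is C5H6S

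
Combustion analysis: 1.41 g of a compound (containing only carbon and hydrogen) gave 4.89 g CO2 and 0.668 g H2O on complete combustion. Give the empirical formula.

mol C = 4.89 / 44.01 = 0.1111; mass C = 0.1111 × 12.01 = 1.334 g
mol H = 2 × (0.668 / 18.02) = 0.07414; mass H = 0.07414 × 1.008 = 0.07473 g
Divide by the smallest (0.07414 mol H): C 1.499, H 1.000
Scaling by 2: C 3.00, H 2.00 → C3H2

C3H2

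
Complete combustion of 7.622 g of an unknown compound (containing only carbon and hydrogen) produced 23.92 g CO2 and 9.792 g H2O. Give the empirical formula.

mol C = 23.92 / 44.01 = 0.5435; mass C = 0.5435 × 12.01 = 6.528 g
mol H = 2 × (9.792 / 18.02) = 1.087; mass H = 1.087 × 1.008 = 1.095 g
Smallest is C at 0.5435 mol; normalising gives C 1.000, H 2.000
≈ 1:2 → CH2

CH2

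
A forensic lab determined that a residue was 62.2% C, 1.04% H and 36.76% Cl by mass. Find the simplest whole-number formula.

C5HCl

Assume 100 g: 62.2 g C, 1.04 g H, 36.76 g Cl.
Moles — C: 62.2 / 12.01 = 5.179 mol; H: 1.04 / 1.008 = 1.032 mol; Cl: 36.76 / 35.45 = 1.037 mol
Divide by the smallest (1.032 mol H): C 5.020, H 1.000, Cl 1.005
≈ 5:1:1 → C5HCl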